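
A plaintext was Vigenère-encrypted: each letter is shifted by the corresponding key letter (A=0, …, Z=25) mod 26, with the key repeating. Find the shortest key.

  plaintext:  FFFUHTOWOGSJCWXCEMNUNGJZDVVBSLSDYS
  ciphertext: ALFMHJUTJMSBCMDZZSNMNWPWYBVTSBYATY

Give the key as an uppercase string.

VGASAQGX

  i= 0: A-F = 21 → V
  i= 1: L-F =  6 → G
  i= 2: F-F =  0 → A
  i= 3: M-U = 18 → S
  i= 4: H-H =  0 → A
  i= 5: J-T = 16 → Q
  i= 6: U-O =  6 → G
  i= 7: T-W = 23 → X
  i= 8: J-O = 21 → V
  i= 9: M-G =  6 → G
  i=10: S-S =  0 → A
  i=11: B-J = 18 → S
  i=12: C-C =  0 → A
  i=13: M-W = 16 → Q
  i=14: D-X =  6 → G
  i=15: Z-C = 23 → X
  i=16: Z-E = 21 → V
  i=17: S-M =  6 → G
  i=18: N-N =  0 → A
  i=19: M-U = 18 → S
  i=20: N-N =  0 → A
  i=21: W-G = 16 → Q
  i=22: P-J =  6 → G
  i=23: W-Z = 23 → X
  i=24: Y-D = 21 → V
  i=25: B-V =  6 → G
  i=26: V-V =  0 → A
  i=27: T-B = 18 → S
  i=28: S-S =  0 → A
  i=29: B-L = 16 → Q
  i=30: Y-S =  6 → G
  i=31: A-D = 23 → X
  i=32: T-Y = 21 → V
  i=33: Y-S =  6 → G
  shifts repeat with period 8: VGASAQGX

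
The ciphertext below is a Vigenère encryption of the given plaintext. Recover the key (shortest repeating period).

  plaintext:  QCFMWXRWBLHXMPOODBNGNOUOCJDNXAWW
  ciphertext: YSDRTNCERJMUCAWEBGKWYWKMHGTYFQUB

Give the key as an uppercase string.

  i= 0: Y-Q =  8 → I
  i= 1: S-C = 16 → Q
  i= 2: D-F = 24 → Y
  i= 3: R-M =  5 → F
  i= 4: T-W = 23 → X
  i= 5: N-X = 16 → Q
  i= 6: C-R = 11 → L
  i= 7: E-W =  8 → I
  i= 8: R-B = 16 → Q
  i= 9: J-L = 24 → Y
  i=10: M-H =  5 → F
  i=11: U-X = 23 → X
  i=12: C-M = 16 → Q
  i=13: A-P = 11 → L
  i=14: W-O =  8 → I
  i=15: E-O = 16 → Q
  i=16: B-D = 24 → Y
  i=17: G-B =  5 → F
  i=18: K-N = 23 → X
  i=19: W-G = 16 → Q
  i=20: Y-N = 11 → L
  i=21: W-O =  8 → I
  i=22: K-U = 16 → Q
  i=23: M-O = 24 → Y
  i=24: H-C =  5 → F
  i=25: G-J = 23 → X
  i=26: T-D = 16 → Q
  i=27: Y-N = 11 → L
  i=28: F-X =  8 → I
  i=29: Q-A = 16 → Q
  i=30: U-W = 24 → Y
  i=31: B-W =  5 → F
  shifts repeat with period 7: IQYFXQL

IQYFXQL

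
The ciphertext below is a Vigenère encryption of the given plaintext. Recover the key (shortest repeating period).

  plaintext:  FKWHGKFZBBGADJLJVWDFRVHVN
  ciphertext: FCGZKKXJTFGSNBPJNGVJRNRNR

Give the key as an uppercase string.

ASKSE

  i= 0: F-F =  0 → A
  i= 1: C-K = 18 → S
  i= 2: G-W = 10 → K
  i= 3: Z-H = 18 → S
  i= 4: K-G =  4 → E
  i= 5: K-K =  0 → A
  i= 6: X-F = 18 → S
  i= 7: J-Z = 10 → K
  i= 8: T-B = 18 → S
  i= 9: F-B =  4 → E
  i=10: G-G =  0 → A
  i=11: S-A = 18 → S
  i=12: N-D = 10 → K
  i=13: B-J = 18 → S
  i=14: P-L =  4 → E
  i=15: J-J =  0 → A
  i=16: N-V = 18 → S
  i=17: G-W = 10 → K
  i=18: V-D = 18 → S
  i=19: J-F =  4 → E
  i=20: R-R =  0 → A
  i=21: N-V = 18 → S
  i=22: R-H = 10 → K
  i=23: N-V = 18 → S
  i=24: R-N =  4 → E
  shifts repeat with period 5: ASKSE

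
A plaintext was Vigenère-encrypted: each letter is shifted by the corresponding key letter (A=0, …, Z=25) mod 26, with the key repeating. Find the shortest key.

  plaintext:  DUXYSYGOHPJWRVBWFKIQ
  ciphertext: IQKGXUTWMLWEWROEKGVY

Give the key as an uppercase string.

  i= 0: I-D =  5 → F
  i= 1: Q-U = 22 → W
  i= 2: K-X = 13 → N
  i= 3: G-Y =  8 → I
  i= 4: X-S =  5 → F
  i= 5: U-Y = 22 → W
  i= 6: T-G = 13 → N
  i= 7: W-O =  8 → I
  i= 8: M-H =  5 → F
  i= 9: L-P = 22 → W
  i=10: W-J = 13 → N
  i=11: E-W =  8 → I
  i=12: W-R =  5 → F
  i=13: R-V = 22 → W
  i=14: O-B = 13 → N
  i=15: E-W =  8 → I
  i=16: K-F =  5 → F
  i=17: G-K = 22 → W
  i=18: V-I = 13 → N
  i=19: Y-Q =  8 → I
  shifts repeat with period 4: FWNI

FWNI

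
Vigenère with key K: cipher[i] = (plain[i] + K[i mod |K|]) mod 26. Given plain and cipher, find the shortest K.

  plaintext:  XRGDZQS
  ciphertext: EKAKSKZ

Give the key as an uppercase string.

HTU

  i= 0: E-X =  7 → H
  i= 1: K-R = 19 → T
  i= 2: A-G = 20 → U
  i= 3: K-D =  7 → H
  i= 4: S-Z = 19 → T
  i= 5: K-Q = 20 → U
  i= 6: Z-S =  7 → H
  shifts repeat with period 3: HTU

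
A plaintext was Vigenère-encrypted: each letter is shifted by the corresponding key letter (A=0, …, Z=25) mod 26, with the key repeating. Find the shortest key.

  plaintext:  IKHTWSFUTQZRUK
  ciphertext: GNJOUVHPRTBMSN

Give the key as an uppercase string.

YDCV

  i= 0: G-I = 24 → Y
  i= 1: N-K =  3 → D
  i= 2: J-H =  2 → C
  i= 3: O-T = 21 → V
  i= 4: U-W = 24 → Y
  i= 5: V-S =  3 → D
  i= 6: H-F =  2 → C
  i= 7: P-U = 21 → V
  i= 8: R-T = 24 → Y
  i= 9: T-Q =  3 → D
  i=10: B-Z =  2 → C
  i=11: M-R = 21 → V
  i=12: S-U = 24 → Y
  i=13: N-K =  3 → D
  shifts repeat with period 4: YDCV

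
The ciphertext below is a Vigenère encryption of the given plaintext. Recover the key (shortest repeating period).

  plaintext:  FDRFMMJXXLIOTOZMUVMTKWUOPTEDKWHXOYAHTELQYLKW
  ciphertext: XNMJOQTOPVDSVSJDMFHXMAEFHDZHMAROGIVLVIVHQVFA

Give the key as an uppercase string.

SKVECEKR

  i= 0: X-F = 18 → S
  i= 1: N-D = 10 → K
  i= 2: M-R = 21 → V
  i= 3: J-F =  4 → E
  i= 4: O-M =  2 → C
  i= 5: Q-M =  4 → E
  i= 6: T-J = 10 → K
  i= 7: O-X = 17 → R
  i= 8: P-X = 18 → S
  i= 9: V-L = 10 → K
  i=10: D-I = 21 → V
  i=11: S-O =  4 → E
  i=12: V-T =  2 → C
  i=13: S-O =  4 → E
  i=14: J-Z = 10 → K
  i=15: D-M = 17 → R
  i=16: M-U = 18 → S
  i=17: F-V = 10 → K
  i=18: H-M = 21 → V
  i=19: X-T =  4 → E
  i=20: M-K =  2 → C
  i=21: A-W =  4 → E
  i=22: E-U = 10 → K
  i=23: F-O = 17 → R
  i=24: H-P = 18 → S
  i=25: D-T = 10 → K
  i=26: Z-E = 21 → V
  i=27: H-D =  4 → E
  i=28: M-K =  2 → C
  i=29: A-W =  4 → E
  i=30: R-H = 10 → K
  i=31: O-X = 17 → R
  i=32: G-O = 18 → S
  i=33: I-Y = 10 → K
  i=34: V-A = 21 → V
  i=35: L-H =  4 → E
  i=36: V-T =  2 → C
  i=37: I-E =  4 → E
  i=38: V-L = 10 → K
  i=39: H-Q = 17 → R
  i=40: Q-Y = 18 → S
  i=41: V-L = 10 → K
  i=42: F-K = 21 → V
  i=43: A-W =  4 → E
  shifts repeat with period 8: SKVECEKR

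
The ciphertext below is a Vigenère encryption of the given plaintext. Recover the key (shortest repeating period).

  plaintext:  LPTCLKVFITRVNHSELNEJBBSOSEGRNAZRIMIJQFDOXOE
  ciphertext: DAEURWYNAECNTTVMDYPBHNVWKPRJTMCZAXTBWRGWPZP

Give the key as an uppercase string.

SLLSGMDI

  i= 0: D-L = 18 → S
  i= 1: A-P = 11 → L
  i= 2: E-T = 11 → L
  i= 3: U-C = 18 → S
  i= 4: R-L =  6 → G
  i= 5: W-K = 12 → M
  i= 6: Y-V =  3 → D
  i= 7: N-F =  8 → I
  i= 8: A-I = 18 → S
  i= 9: E-T = 11 → L
  i=10: C-R = 11 → L
  i=11: N-V = 18 → S
  i=12: T-N =  6 → G
  i=13: T-H = 12 → M
  i=14: V-S =  3 → D
  i=15: M-E =  8 → I
  i=16: D-L = 18 → S
  i=17: Y-N = 11 → L
  i=18: P-E = 11 → L
  i=19: B-J = 18 → S
  i=20: H-B =  6 → G
  i=21: N-B = 12 → M
  i=22: V-S =  3 → D
  i=23: W-O =  8 → I
  i=24: K-S = 18 → S
  i=25: P-E = 11 → L
  i=26: R-G = 11 → L
  i=27: J-R = 18 → S
  i=28: T-N =  6 → G
  i=29: M-A = 12 → M
  i=30: C-Z =  3 → D
  i=31: Z-R =  8 → I
  i=32: A-I = 18 → S
  i=33: X-M = 11 → L
  i=34: T-I = 11 → L
  i=35: B-J = 18 → S
  i=36: W-Q =  6 → G
  i=37: R-F = 12 → M
  i=38: G-D =  3 → D
  i=39: W-O =  8 → I
  i=40: P-X = 18 → S
  i=41: Z-O = 11 → L
  i=42: P-E = 11 → L
  shifts repeat with period 8: SLLSGMDI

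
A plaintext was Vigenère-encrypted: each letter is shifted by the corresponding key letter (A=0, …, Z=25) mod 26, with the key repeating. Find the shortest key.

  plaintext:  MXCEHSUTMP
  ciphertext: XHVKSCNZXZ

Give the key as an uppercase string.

  i= 0: X-M = 11 → L
  i= 1: H-X = 10 → K
  i= 2: V-C = 19 → T
  i= 3: K-E =  6 → G
  i= 4: S-H = 11 → L
  i= 5: C-S = 10 → K
  i= 6: N-U = 19 → T
  i= 7: Z-T =  6 → G
  i= 8: X-M = 11 → L
  i= 9: Z-P = 10 → K
  shifts repeat with period 4: LKTG

LKTG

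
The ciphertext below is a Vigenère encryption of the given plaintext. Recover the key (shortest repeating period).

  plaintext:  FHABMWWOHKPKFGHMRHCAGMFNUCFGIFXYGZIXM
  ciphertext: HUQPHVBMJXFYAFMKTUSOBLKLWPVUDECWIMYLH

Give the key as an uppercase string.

CNQOVZFY

  i= 0: H-F =  2 → C
  i= 1: U-H = 13 → N
  i= 2: Q-A = 16 → Q
  i= 3: P-B = 14 → O
  i= 4: H-M = 21 → V
  i= 5: V-W = 25 → Z
  i= 6: B-W =  5 → F
  i= 7: M-O = 24 → Y
  i= 8: J-H =  2 → C
  i= 9: X-K = 13 → N
  i=10: F-P = 16 → Q
  i=11: Y-K = 14 → O
  i=12: A-F = 21 → V
  i=13: F-G = 25 → Z
  i=14: M-H =  5 → F
  i=15: K-M = 24 → Y
  i=16: T-R =  2 → C
  i=17: U-H = 13 → N
  i=18: S-C = 16 → Q
  i=19: O-A = 14 → O
  i=20: B-G = 21 → V
  i=21: L-M = 25 → Z
  i=22: K-F =  5 → F
  i=23: L-N = 24 → Y
  i=24: W-U =  2 → C
  i=25: P-C = 13 → N
  i=26: V-F = 16 → Q
  i=27: U-G = 14 → O
  i=28: D-I = 21 → V
  i=29: E-F = 25 → Z
  i=30: C-X =  5 → F
  i=31: W-Y = 24 → Y
  i=32: I-G =  2 → C
  i=33: M-Z = 13 → N
  i=34: Y-I = 16 → Q
  i=35: L-X = 14 → O
  i=36: H-M = 21 → V
  shifts repeat with period 8: CNQOVZFY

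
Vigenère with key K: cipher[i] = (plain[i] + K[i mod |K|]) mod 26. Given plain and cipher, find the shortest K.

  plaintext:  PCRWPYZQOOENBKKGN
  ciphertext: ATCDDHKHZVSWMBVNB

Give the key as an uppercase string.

  i= 0: A-P = 11 → L
  i= 1: T-C = 17 → R
  i= 2: C-R = 11 → L
  i= 3: D-W =  7 → H
  i= 4: D-P = 14 → O
  i= 5: H-Y =  9 → J
  i= 6: K-Z = 11 → L
  i= 7: H-Q = 17 → R
  i= 8: Z-O = 11 → L
  i= 9: V-O =  7 → H
  i=10: S-E = 14 → O
  i=11: W-N =  9 → J
  i=12: M-B = 11 → L
  i=13: B-K = 17 → R
  i=14: V-K = 11 → L
  i=15: N-G =  7 → H
  i=16: B-N = 14 → O
  shifts repeat with period 6: LRLHOJ

LRLHOJ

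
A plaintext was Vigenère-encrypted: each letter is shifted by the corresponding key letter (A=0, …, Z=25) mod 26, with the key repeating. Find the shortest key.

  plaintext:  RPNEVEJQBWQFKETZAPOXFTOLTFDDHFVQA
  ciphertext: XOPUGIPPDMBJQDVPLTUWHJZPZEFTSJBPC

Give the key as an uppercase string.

  i= 0: X-R =  6 → G
  i= 1: O-P = 25 → Z
  i= 2: P-N =  2 → C
  i= 3: U-E = 16 → Q
  i= 4: G-V = 11 → L
  i= 5: I-E =  4 → E
  i= 6: P-J =  6 → G
  i= 7: P-Q = 25 → Z
  i= 8: D-B =  2 → C
  i= 9: M-W = 16 → Q
  i=10: B-Q = 11 → L
  i=11: J-F =  4 → E
  i=12: Q-K =  6 → G
  i=13: D-E = 25 → Z
  i=14: V-T =  2 → C
  i=15: P-Z = 16 → Q
  i=16: L-A = 11 → L
  i=17: T-P =  4 → E
  i=18: U-O =  6 → G
  i=19: W-X = 25 → Z
  i=20: H-F =  2 → C
  i=21: J-T = 16 → Q
  i=22: Z-O = 11 → L
  i=23: P-L =  4 → E
  i=24: Z-T =  6 → G
  i=25: E-F = 25 → Z
  i=26: F-D =  2 → C
  i=27: T-D = 16 → Q
  i=28: S-H = 11 → L
  i=29: J-F =  4 → E
  i=30: B-V =  6 → G
  i=31: P-Q = 25 → Z
  i=32: C-A =  2 → C
  shifts repeat with period 6: GZCQLE

GZCQLE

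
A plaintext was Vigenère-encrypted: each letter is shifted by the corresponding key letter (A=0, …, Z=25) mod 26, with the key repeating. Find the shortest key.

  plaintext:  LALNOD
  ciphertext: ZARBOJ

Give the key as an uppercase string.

  i= 0: Z-L = 14 → O
  i= 1: A-A =  0 → A
  i= 2: R-L =  6 → G
  i= 3: B-N = 14 → O
  i= 4: O-O =  0 → A
  i= 5: J-D =  6 → G
  shifts repeat with period 3: OAG

OAG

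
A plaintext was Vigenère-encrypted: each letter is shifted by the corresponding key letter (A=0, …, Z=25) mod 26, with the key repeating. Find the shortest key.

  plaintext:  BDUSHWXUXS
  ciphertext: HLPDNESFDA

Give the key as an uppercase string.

GIVL

  i= 0: H-B =  6 → G
  i= 1: L-D =  8 → I
  i= 2: P-U = 21 → V
  i= 3: D-S = 11 → L
  i= 4: N-H =  6 → G
  i= 5: E-W =  8 → I
  i= 6: S-X = 21 → V
  i= 7: F-U = 11 → L
  i= 8: D-X =  6 → G
  i= 9: A-S =  8 → I
  shifts repeat with period 4: GIVL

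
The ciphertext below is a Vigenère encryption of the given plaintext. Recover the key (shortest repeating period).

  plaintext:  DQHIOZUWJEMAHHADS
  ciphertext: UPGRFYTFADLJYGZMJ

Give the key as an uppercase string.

  i= 0: U-D = 17 → R
  i= 1: P-Q = 25 → Z
  i= 2: G-H = 25 → Z
  i= 3: R-I =  9 → J
  i= 4: F-O = 17 → R
  i= 5: Y-Z = 25 → Z
  i= 6: T-U = 25 → Z
  i= 7: F-W =  9 → J
  i= 8: A-J = 17 → R
  i= 9: D-E = 25 → Z
  i=10: L-M = 25 → Z
  i=11: J-A =  9 → J
  i=12: Y-H = 17 → R
  i=13: G-H = 25 → Z
  i=14: Z-A = 25 → Z
  i=15: M-D =  9 → J
  i=16: J-S = 17 → R
  shifts repeat with period 4: RZZJ

RZZJ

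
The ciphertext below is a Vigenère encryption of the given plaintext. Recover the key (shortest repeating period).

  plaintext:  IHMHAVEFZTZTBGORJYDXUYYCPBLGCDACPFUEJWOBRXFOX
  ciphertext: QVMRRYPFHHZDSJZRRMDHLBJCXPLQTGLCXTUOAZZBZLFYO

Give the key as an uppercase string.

IOAKRDLA

  i= 0: Q-I =  8 → I
  i= 1: V-H = 14 → O
  i= 2: M-M =  0 → A
  i= 3: R-H = 10 → K
  i= 4: R-A = 17 → R
  i= 5: Y-V =  3 → D
  i= 6: P-E = 11 → L
  i= 7: F-F =  0 → A
  i= 8: H-Z =  8 → I
  i= 9: H-T = 14 → O
  i=10: Z-Z =  0 → A
  i=11: D-T = 10 → K
  i=12: S-B = 17 → R
  i=13: J-G =  3 → D
  i=14: Z-O = 11 → L
  i=15: R-R =  0 → A
  i=16: R-J =  8 → I
  i=17: M-Y = 14 → O
  i=18: D-D =  0 → A
  i=19: H-X = 10 → K
  i=20: L-U = 17 → R
  i=21: B-Y =  3 → D
  i=22: J-Y = 11 → L
  i=23: C-C =  0 → A
  i=24: X-P =  8 → I
  i=25: P-B = 14 → O
  i=26: L-L =  0 → A
  i=27: Q-G = 10 → K
  i=28: T-C = 17 → R
  i=29: G-D =  3 → D
  i=30: L-A = 11 → L
  i=31: C-C =  0 → A
  i=32: X-P =  8 → I
  i=33: T-F = 14 → O
  i=34: U-U =  0 → A
  i=35: O-E = 10 → K
  i=36: A-J = 17 → R
  i=37: Z-W =  3 → D
  i=38: Z-O = 11 → L
  i=39: B-B =  0 → A
  i=40: Z-R =  8 → I
  i=41: L-X = 14 → O
  i=42: F-F =  0 → A
  i=43: Y-O = 10 → K
  i=44: O-X = 17 → R
  shifts repeat with period 8: IOAKRDLA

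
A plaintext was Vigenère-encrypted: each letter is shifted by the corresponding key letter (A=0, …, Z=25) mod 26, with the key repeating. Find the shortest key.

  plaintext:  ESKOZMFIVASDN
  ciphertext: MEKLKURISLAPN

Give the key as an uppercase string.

IMAXL

  i= 0: M-E =  8 → I
  i= 1: E-S = 12 → M
  i= 2: K-K =  0 → A
  i= 3: L-O = 23 → X
  i= 4: K-Z = 11 → L
  i= 5: U-M =  8 → I
  i= 6: R-F = 12 → M
  i= 7: I-I =  0 → A
  i= 8: S-V = 23 → X
  i= 9: L-A = 11 → L
  i=10: A-S =  8 → I
  i=11: P-D = 12 → M
  i=12: N-N =  0 → A
  shifts repeat with period 5: IMAXL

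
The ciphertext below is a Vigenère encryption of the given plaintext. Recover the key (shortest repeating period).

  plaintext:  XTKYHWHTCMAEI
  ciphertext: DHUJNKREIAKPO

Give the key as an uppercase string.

  i= 0: D-X =  6 → G
  i= 1: H-T = 14 → O
  i= 2: U-K = 10 → K
  i= 3: J-Y = 11 → L
  i= 4: N-H =  6 → G
  i= 5: K-W = 14 → O
  i= 6: R-H = 10 → K
  i= 7: E-T = 11 → L
  i= 8: I-C =  6 → G
  i= 9: A-M = 14 → O
  i=10: K-A = 10 → K
  i=11: P-E = 11 → L
  i=12: O-I =  6 → G
  shifts repeat with period 4: GOKL

GOKL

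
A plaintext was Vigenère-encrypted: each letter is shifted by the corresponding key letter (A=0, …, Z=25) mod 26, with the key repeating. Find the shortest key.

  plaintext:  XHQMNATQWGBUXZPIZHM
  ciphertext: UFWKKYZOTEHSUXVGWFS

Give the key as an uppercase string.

XYGY

  i= 0: U-X = 23 → X
  i= 1: F-H = 24 → Y
  i= 2: W-Q =  6 → G
  i= 3: K-M = 24 → Y
  i= 4: K-N = 23 → X
  i= 5: Y-A = 24 → Y
  i= 6: Z-T =  6 → G
  i= 7: O-Q = 24 → Y
  i= 8: T-W = 23 → X
  i= 9: E-G = 24 → Y
  i=10: H-B =  6 → G
  i=11: S-U = 24 → Y
  i=12: U-X = 23 → X
  i=13: X-Z = 24 → Y
  i=14: V-P =  6 → G
  i=15: G-I = 24 → Y
  i=16: W-Z = 23 → X
  i=17: F-H = 24 → Y
  i=18: S-M =  6 → G
  shifts repeat with period 4: XYGY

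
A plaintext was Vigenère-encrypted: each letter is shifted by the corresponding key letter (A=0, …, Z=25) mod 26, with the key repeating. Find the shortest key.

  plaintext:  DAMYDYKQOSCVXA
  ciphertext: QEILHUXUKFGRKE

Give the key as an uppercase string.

NEW

  i= 0: Q-D = 13 → N
  i= 1: E-A =  4 → E
  i= 2: I-M = 22 → W
  i= 3: L-Y = 13 → N
  i= 4: H-D =  4 → E
  i= 5: U-Y = 22 → W
  i= 6: X-K = 13 → N
  i= 7: U-Q =  4 → E
  i= 8: K-O = 22 → W
  i= 9: F-S = 13 → N
  i=10: G-C =  4 → E
  i=11: R-V = 22 → W
  i=12: K-X = 13 → N
  i=13: E-A =  4 → E
  shifts repeat with period 3: NEW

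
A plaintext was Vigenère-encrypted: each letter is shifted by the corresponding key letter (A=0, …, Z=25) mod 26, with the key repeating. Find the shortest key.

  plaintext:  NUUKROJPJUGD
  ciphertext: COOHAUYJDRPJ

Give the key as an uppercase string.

  i= 0: C-N = 15 → P
  i= 1: O-U = 20 → U
  i= 2: O-U = 20 → U
  i= 3: H-K = 23 → X
  i= 4: A-R =  9 → J
  i= 5: U-O =  6 → G
  i= 6: Y-J = 15 → P
  i= 7: J-P = 20 → U
  i= 8: D-J = 20 → U
  i= 9: R-U = 23 → X
  i=10: P-G =  9 → J
  i=11: J-D =  6 → G
  shifts repeat with period 6: PUUXJG

PUUXJG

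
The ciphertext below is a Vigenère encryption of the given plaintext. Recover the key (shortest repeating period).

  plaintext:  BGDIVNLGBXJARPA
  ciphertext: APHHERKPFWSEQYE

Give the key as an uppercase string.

  i= 0: A-B = 25 → Z
  i= 1: P-G =  9 → J
  i= 2: H-D =  4 → E
  i= 3: H-I = 25 → Z
  i= 4: E-V =  9 → J
  i= 5: R-N =  4 → E
  i= 6: K-L = 25 → Z
  i= 7: P-G =  9 → J
  i= 8: F-B =  4 → E
  i= 9: W-X = 25 → Z
  i=10: S-J =  9 → J
  i=11: E-A =  4 → E
  i=12: Q-R = 25 → Z
  i=13: Y-P =  9 → J
  i=14: E-A =  4 → E
  shifts repeat with period 3: ZJE

ZJE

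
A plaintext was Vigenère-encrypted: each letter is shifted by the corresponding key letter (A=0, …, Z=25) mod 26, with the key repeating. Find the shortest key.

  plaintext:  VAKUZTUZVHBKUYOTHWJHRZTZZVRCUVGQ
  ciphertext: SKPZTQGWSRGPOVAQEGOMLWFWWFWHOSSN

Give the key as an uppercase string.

  i= 0: S-V = 23 → X
  i= 1: K-A = 10 → K
  i= 2: P-K =  5 → F
  i= 3: Z-U =  5 → F
  i= 4: T-Z = 20 → U
  i= 5: Q-T = 23 → X
  i= 6: G-U = 12 → M
  i= 7: W-Z = 23 → X
  i= 8: S-V = 23 → X
  i= 9: R-H = 10 → K
  i=10: G-B =  5 → F
  i=11: P-K =  5 → F
  i=12: O-U = 20 → U
  i=13: V-Y = 23 → X
  i=14: A-O = 12 → M
  i=15: Q-T = 23 → X
  i=16: E-H = 23 → X
  i=17: G-W = 10 → K
  i=18: O-J =  5 → F
  i=19: M-H =  5 → F
  i=20: L-R = 20 → U
  i=21: W-Z = 23 → X
  i=22: F-T = 12 → M
  i=23: W-Z = 23 → X
  i=24: W-Z = 23 → X
  i=25: F-V = 10 → K
  i=26: W-R =  5 → F
  i=27: H-C =  5 → F
  i=28: O-U = 20 → U
  i=29: S-V = 23 → X
  i=30: S-G = 12 → M
  i=31: N-Q = 23 → X
  shifts repeat with period 8: XKFFUXMX

XKFFUXMX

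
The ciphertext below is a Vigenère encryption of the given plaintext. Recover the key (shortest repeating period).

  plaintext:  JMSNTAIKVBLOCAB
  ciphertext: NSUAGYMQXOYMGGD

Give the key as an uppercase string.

EGCNNY

  i= 0: N-J =  4 → E
  i= 1: S-M =  6 → G
  i= 2: U-S =  2 → C
  i= 3: A-N = 13 → N
  i= 4: G-T = 13 → N
  i= 5: Y-A = 24 → Y
  i= 6: M-I =  4 → E
  i= 7: Q-K =  6 → G
  i= 8: X-V =  2 → C
  i= 9: O-B = 13 → N
  i=10: Y-L = 13 → N
  i=11: M-O = 24 → Y
  i=12: G-C =  4 → E
  i=13: G-A =  6 → G
  i=14: D-B =  2 → C
  shifts repeat with period 6: EGCNNY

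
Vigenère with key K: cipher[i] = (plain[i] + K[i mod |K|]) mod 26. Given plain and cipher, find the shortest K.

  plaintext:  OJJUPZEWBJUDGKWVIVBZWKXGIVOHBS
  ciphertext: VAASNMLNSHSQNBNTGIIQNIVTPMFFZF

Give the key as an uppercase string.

  i= 0: V-O =  7 → H
  i= 1: A-J = 17 → R
  i= 2: A-J = 17 → R
  i= 3: S-U = 24 → Y
  i= 4: N-P = 24 → Y
  i= 5: M-Z = 13 → N
  i= 6: L-E =  7 → H
  i= 7: N-W = 17 → R
  i= 8: S-B = 17 → R
  i= 9: H-J = 24 → Y
  i=10: S-U = 24 → Y
  i=11: Q-D = 13 → N
  i=12: N-G =  7 → H
  i=13: B-K = 17 → R
  i=14: N-W = 17 → R
  i=15: T-V = 24 → Y
  i=16: G-I = 24 → Y
  i=17: I-V = 13 → N
  i=18: I-B =  7 → H
  i=19: Q-Z = 17 → R
  i=20: N-W = 17 → R
  i=21: I-K = 24 → Y
  i=22: V-X = 24 → Y
  i=23: T-G = 13 → N
  i=24: P-I =  7 → H
  i=25: M-V = 17 → R
  i=26: F-O = 17 → R
  i=27: F-H = 24 → Y
  i=28: Z-B = 24 → Y
  i=29: F-S = 13 → N
  shifts repeat with period 6: HRRYYN

HRRYYN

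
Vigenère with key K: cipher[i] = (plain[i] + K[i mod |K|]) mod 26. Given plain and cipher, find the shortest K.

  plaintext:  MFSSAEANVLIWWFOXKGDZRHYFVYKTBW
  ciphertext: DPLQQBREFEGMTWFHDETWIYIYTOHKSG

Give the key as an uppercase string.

  i= 0: D-M = 17 → R
  i= 1: P-F = 10 → K
  i= 2: L-S = 19 → T
  i= 3: Q-S = 24 → Y
  i= 4: Q-A = 16 → Q
  i= 5: B-E = 23 → X
  i= 6: R-A = 17 → R
  i= 7: E-N = 17 → R
  i= 8: F-V = 10 → K
  i= 9: E-L = 19 → T
  i=10: G-I = 24 → Y
  i=11: M-W = 16 → Q
  i=12: T-W = 23 → X
  i=13: W-F = 17 → R
  i=14: F-O = 17 → R
  i=15: H-X = 10 → K
  i=16: D-K = 19 → T
  i=17: E-G = 24 → Y
  i=18: T-D = 16 → Q
  i=19: W-Z = 23 → X
  i=20: I-R = 17 → R
  i=21: Y-H = 17 → R
  i=22: I-Y = 10 → K
  i=23: Y-F = 19 → T
  i=24: T-V = 24 → Y
  i=25: O-Y = 16 → Q
  i=26: H-K = 23 → X
  i=27: K-T = 17 → R
  i=28: S-B = 17 → R
  i=29: G-W = 10 → K
  shifts repeat with period 7: RKTYQXR

RKTYQXR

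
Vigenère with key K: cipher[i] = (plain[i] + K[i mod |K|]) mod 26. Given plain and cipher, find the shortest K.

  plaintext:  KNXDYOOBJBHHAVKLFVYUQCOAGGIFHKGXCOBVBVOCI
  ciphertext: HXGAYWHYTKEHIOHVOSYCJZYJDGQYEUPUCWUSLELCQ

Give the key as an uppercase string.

XKJXAIT

  i= 0: H-K = 23 → X
  i= 1: X-N = 10 → K
  i= 2: G-X =  9 → J
  i= 3: A-D = 23 → X
  i= 4: Y-Y =  0 → A
  i= 5: W-O =  8 → I
  i= 6: H-O = 19 → T
  i= 7: Y-B = 23 → X
  i= 8: T-J = 10 → K
  i= 9: K-B =  9 → J
  i=10: E-H = 23 → X
  i=11: H-H =  0 → A
  i=12: I-A =  8 → I
  i=13: O-V = 19 → T
  i=14: H-K = 23 → X
  i=15: V-L = 10 → K
  i=16: O-F =  9 → J
  i=17: S-V = 23 → X
  i=18: Y-Y =  0 → A
  i=19: C-U =  8 → I
  i=20: J-Q = 19 → T
  i=21: Z-C = 23 → X
  i=22: Y-O = 10 → K
  i=23: J-A =  9 → J
  i=24: D-G = 23 → X
  i=25: G-G =  0 → A
  i=26: Q-I =  8 → I
  i=27: Y-F = 19 → T
  i=28: E-H = 23 → X
  i=29: U-K = 10 → K
  i=30: P-G =  9 → J
  i=31: U-X = 23 → X
  i=32: C-C =  0 → A
  i=33: W-O =  8 → I
  i=34: U-B = 19 → T
  i=35: S-V = 23 → X
  i=36: L-B = 10 → K
  i=37: E-V =  9 → J
  i=38: L-O = 23 → X
  i=39: C-C =  0 → A
  i=40: Q-I =  8 → I
  shifts repeat with period 7: XKJXAIT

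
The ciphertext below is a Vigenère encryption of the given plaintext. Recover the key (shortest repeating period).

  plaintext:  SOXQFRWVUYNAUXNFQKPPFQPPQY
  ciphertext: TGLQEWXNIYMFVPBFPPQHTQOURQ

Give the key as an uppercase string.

  i= 0: T-S =  1 → B
  i= 1: G-O = 18 → S
  i= 2: L-X = 14 → O
  i= 3: Q-Q =  0 → A
  i= 4: E-F = 25 → Z
  i= 5: W-R =  5 → F
  i= 6: X-W =  1 → B
  i= 7: N-V = 18 → S
  i= 8: I-U = 14 → O
  i= 9: Y-Y =  0 → A
  i=10: M-N = 25 → Z
  i=11: F-A =  5 → F
  i=12: V-U =  1 → B
  i=13: P-X = 18 → S
  i=14: B-N = 14 → O
  i=15: F-F =  0 → A
  i=16: P-Q = 25 → Z
  i=17: P-K =  5 → F
  i=18: Q-P =  1 → B
  i=19: H-P = 18 → S
  i=20: T-F = 14 → O
  i=21: Q-Q =  0 → A
  i=22: O-P = 25 → Z
  i=23: U-P =  5 → F
  i=24: R-Q =  1 → B
  i=25: Q-Y = 18 → S
  shifts repeat with period 6: BSOAZF

BSOAZF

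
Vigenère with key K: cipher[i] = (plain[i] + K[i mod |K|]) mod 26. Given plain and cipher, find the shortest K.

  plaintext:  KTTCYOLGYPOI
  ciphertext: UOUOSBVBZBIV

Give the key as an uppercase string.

  i= 0: U-K = 10 → K
  i= 1: O-T = 21 → V
  i= 2: U-T =  1 → B
  i= 3: O-C = 12 → M
  i= 4: S-Y = 20 → U
  i= 5: B-O = 13 → N
  i= 6: V-L = 10 → K
  i= 7: B-G = 21 → V
  i= 8: Z-Y =  1 → B
  i= 9: B-P = 12 → M
  i=10: I-O = 20 → U
  i=11: V-I = 13 → N
  shifts repeat with period 6: KVBMUN

KVBMUN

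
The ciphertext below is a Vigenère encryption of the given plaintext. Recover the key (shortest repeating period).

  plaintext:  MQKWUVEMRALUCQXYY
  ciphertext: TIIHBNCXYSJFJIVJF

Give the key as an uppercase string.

HSYL

  i= 0: T-M =  7 → H
  i= 1: I-Q = 18 → S
  i= 2: I-K = 24 → Y
  i= 3: H-W = 11 → L
  i= 4: B-U =  7 → H
  i= 5: N-V = 18 → S
  i= 6: C-E = 24 → Y
  i= 7: X-M = 11 → L
  i= 8: Y-R =  7 → H
  i= 9: S-A = 18 → S
  i=10: J-L = 24 → Y
  i=11: F-U = 11 → L
  i=12: J-C =  7 → H
  i=13: I-Q = 18 → S
  i=14: V-X = 24 → Y
  i=15: J-Y = 11 → L
  i=16: F-Y =  7 → H
  shifts repeat with period 4: HSYL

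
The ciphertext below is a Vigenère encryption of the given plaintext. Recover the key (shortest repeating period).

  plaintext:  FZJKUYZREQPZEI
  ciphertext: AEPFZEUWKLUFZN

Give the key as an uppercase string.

  i= 0: A-F = 21 → V
  i= 1: E-Z =  5 → F
  i= 2: P-J =  6 → G
  i= 3: F-K = 21 → V
  i= 4: Z-U =  5 → F
  i= 5: E-Y =  6 → G
  i= 6: U-Z = 21 → V
  i= 7: W-R =  5 → F
  i= 8: K-E =  6 → G
  i= 9: L-Q = 21 → V
  i=10: U-P =  5 → F
  i=11: F-Z =  6 → G
  i=12: Z-E = 21 → V
  i=13: N-I =  5 → F
  shifts repeat with period 3: VFG

VFG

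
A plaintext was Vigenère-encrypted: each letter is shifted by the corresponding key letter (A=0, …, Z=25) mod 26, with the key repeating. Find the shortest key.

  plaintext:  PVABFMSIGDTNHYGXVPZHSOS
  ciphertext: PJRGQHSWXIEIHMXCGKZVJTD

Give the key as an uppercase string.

AORFLV

  i= 0: P-P =  0 → A
  i= 1: J-V = 14 → O
  i= 2: R-A = 17 → R
  i= 3: G-B =  5 → F
  i= 4: Q-F = 11 → L
  i= 5: H-M = 21 → V
  i= 6: S-S =  0 → A
  i= 7: W-I = 14 → O
  i= 8: X-G = 17 → R
  i= 9: I-D =  5 → F
  i=10: E-T = 11 → L
  i=11: I-N = 21 → V
  i=12: H-H =  0 → A
  i=13: M-Y = 14 → O
  i=14: X-G = 17 → R
  i=15: C-X =  5 → F
  i=16: G-V = 11 → L
  i=17: K-P = 21 → V
  i=18: Z-Z =  0 → A
  i=19: V-H = 14 → O
  i=20: J-S = 17 → R
  i=21: T-O =  5 → F
  i=22: D-S = 11 → L
  shifts repeat with period 6: AORFLV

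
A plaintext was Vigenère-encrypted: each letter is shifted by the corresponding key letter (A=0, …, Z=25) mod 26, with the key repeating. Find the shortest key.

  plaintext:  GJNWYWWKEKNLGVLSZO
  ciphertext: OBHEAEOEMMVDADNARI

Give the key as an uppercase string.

ISUIC

  i= 0: O-G =  8 → I
  i= 1: B-J = 18 → S
  i= 2: H-N = 20 → U
  i= 3: E-W =  8 → I
  i= 4: A-Y =  2 → C
  i= 5: E-W =  8 → I
  i= 6: O-W = 18 → S
  i= 7: E-K = 20 → U
  i= 8: M-E =  8 → I
  i= 9: M-K =  2 → C
  i=10: V-N =  8 → I
  i=11: D-L = 18 → S
  i=12: A-G = 20 → U
  i=13: D-V =  8 → I
  i=14: N-L =  2 → C
  i=15: A-S =  8 → I
  i=16: R-Z = 18 → S
  i=17: I-O = 20 → U
  shifts repeat with period 5: ISUIC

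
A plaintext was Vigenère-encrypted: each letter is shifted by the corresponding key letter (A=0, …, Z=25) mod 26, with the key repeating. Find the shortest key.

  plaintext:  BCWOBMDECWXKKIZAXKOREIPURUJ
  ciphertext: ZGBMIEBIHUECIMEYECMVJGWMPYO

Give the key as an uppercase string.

YEFYHS

  i= 0: Z-B = 24 → Y
  i= 1: G-C =  4 → E
  i= 2: B-W =  5 → F
  i= 3: M-O = 24 → Y
  i= 4: I-B =  7 → H
  i= 5: E-M = 18 → S
  i= 6: B-D = 24 → Y
  i= 7: I-E =  4 → E
  i= 8: H-C =  5 → F
  i= 9: U-W = 24 → Y
  i=10: E-X =  7 → H
  i=11: C-K = 18 → S
  i=12: I-K = 24 → Y
  i=13: M-I =  4 → E
  i=14: E-Z =  5 → F
  i=15: Y-A = 24 → Y
  i=16: E-X =  7 → H
  i=17: C-K = 18 → S
  i=18: M-O = 24 → Y
  i=19: V-R =  4 → E
  i=20: J-E =  5 → F
  i=21: G-I = 24 → Y
  i=22: W-P =  7 → H
  i=23: M-U = 18 → S
  i=24: P-R = 24 → Y
  i=25: Y-U =  4 → E
  i=26: O-J =  5 → F
  shifts repeat with period 6: YEFYHS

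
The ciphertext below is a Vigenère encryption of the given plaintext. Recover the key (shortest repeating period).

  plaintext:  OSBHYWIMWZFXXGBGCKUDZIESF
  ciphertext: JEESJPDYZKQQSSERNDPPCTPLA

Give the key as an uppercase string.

VMDLLT

  i= 0: J-O = 21 → V
  i= 1: E-S = 12 → M
  i= 2: E-B =  3 → D
  i= 3: S-H = 11 → L
  i= 4: J-Y = 11 → L
  i= 5: P-W = 19 → T
  i= 6: D-I = 21 → V
  i= 7: Y-M = 12 → M
  i= 8: Z-W =  3 → D
  i= 9: K-Z = 11 → L
  i=10: Q-F = 11 → L
  i=11: Q-X = 19 → T
  i=12: S-X = 21 → V
  i=13: S-G = 12 → M
  i=14: E-B =  3 → D
  i=15: R-G = 11 → L
  i=16: N-C = 11 → L
  i=17: D-K = 19 → T
  i=18: P-U = 21 → V
  i=19: P-D = 12 → M
  i=20: C-Z =  3 → D
  i=21: T-I = 11 → L
  i=22: P-E = 11 → L
  i=23: L-S = 19 → T
  i=24: A-F = 21 → V
  shifts repeat with period 6: VMDLLT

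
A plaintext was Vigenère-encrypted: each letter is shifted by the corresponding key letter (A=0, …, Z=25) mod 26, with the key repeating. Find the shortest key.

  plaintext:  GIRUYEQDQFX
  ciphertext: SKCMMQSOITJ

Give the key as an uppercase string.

  i= 0: S-G = 12 → M
  i= 1: K-I =  2 → C
  i= 2: C-R = 11 → L
  i= 3: M-U = 18 → S
  i= 4: M-Y = 14 → O
  i= 5: Q-E = 12 → M
  i= 6: S-Q =  2 → C
  i= 7: O-D = 11 → L
  i= 8: I-Q = 18 → S
  i= 9: T-F = 14 → O
  i=10: J-X = 12 → M
  shifts repeat with period 5: MCLSO

MCLSO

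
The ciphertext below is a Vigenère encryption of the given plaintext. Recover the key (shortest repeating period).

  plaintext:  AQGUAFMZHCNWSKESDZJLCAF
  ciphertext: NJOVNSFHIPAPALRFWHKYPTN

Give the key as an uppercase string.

  i= 0: N-A = 13 → N
  i= 1: J-Q = 19 → T
  i= 2: O-G =  8 → I
  i= 3: V-U =  1 → B
  i= 4: N-A = 13 → N
  i= 5: S-F = 13 → N
  i= 6: F-M = 19 → T
  i= 7: H-Z =  8 → I
  i= 8: I-H =  1 → B
  i= 9: P-C = 13 → N
  i=10: A-N = 13 → N
  i=11: P-W = 19 → T
  i=12: A-S =  8 → I
  i=13: L-K =  1 → B
  i=14: R-E = 13 → N
  i=15: F-S = 13 → N
  i=16: W-D = 19 → T
  i=17: H-Z =  8 → I
  i=18: K-J =  1 → B
  i=19: Y-L = 13 → N
  i=20: P-C = 13 → N
  i=21: T-A = 19 → T
  i=22: N-F =  8 → I
  shifts repeat with period 5: NTIBN

NTIBN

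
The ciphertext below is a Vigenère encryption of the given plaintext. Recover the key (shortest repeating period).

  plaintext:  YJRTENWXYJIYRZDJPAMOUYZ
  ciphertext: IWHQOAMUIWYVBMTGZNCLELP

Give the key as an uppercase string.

  i= 0: I-Y = 10 → K
  i= 1: W-J = 13 → N
  i= 2: H-R = 16 → Q
  i= 3: Q-T = 23 → X
  i= 4: O-E = 10 → K
  i= 5: A-N = 13 → N
  i= 6: M-W = 16 → Q
  i= 7: U-X = 23 → X
  i= 8: I-Y = 10 → K
  i= 9: W-J = 13 → N
  i=10: Y-I = 16 → Q
  i=11: V-Y = 23 → X
  i=12: B-R = 10 → K
  i=13: M-Z = 13 → N
  i=14: T-D = 16 → Q
  i=15: G-J = 23 → X
  i=16: Z-P = 10 → K
  i=17: N-A = 13 → N
  i=18: C-M = 16 → Q
  i=19: L-O = 23 → X
  i=20: E-U = 10 → K
  i=21: L-Y = 13 → N
  i=22: P-Z = 16 → Q
  shifts repeat with period 4: KNQX

KNQX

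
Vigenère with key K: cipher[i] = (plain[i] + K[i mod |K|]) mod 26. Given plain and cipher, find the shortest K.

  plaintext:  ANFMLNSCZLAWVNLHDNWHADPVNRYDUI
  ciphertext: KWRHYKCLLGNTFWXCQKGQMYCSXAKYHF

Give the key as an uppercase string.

  i= 0: K-A = 10 → K
  i= 1: W-N =  9 → J
  i= 2: R-F = 12 → M
  i= 3: H-M = 21 → V
  i= 4: Y-L = 13 → N
  i= 5: K-N = 23 → X
  i= 6: C-S = 10 → K
  i= 7: L-C =  9 → J
  i= 8: L-Z = 12 → M
  i= 9: G-L = 21 → V
  i=10: N-A = 13 → N
  i=11: T-W = 23 → X
  i=12: F-V = 10 → K
  i=13: W-N =  9 → J
  i=14: X-L = 12 → M
  i=15: C-H = 21 → V
  i=16: Q-D = 13 → N
  i=17: K-N = 23 → X
  i=18: G-W = 10 → K
  i=19: Q-H =  9 → J
  i=20: M-A = 12 → M
  i=21: Y-D = 21 → V
  i=22: C-P = 13 → N
  i=23: S-V = 23 → X
  i=24: X-N = 10 → K
  i=25: A-R =  9 → J
  i=26: K-Y = 12 → M
  i=27: Y-D = 21 → V
  i=28: H-U = 13 → N
  i=29: F-I = 23 → X
  shifts repeat with period 6: KJMVNX

KJMVNX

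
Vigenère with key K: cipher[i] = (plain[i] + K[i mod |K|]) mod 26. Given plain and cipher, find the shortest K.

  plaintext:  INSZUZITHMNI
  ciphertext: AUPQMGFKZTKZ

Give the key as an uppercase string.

  i= 0: A-I = 18 → S
  i= 1: U-N =  7 → H
  i= 2: P-S = 23 → X
  i= 3: Q-Z = 17 → R
  i= 4: M-U = 18 → S
  i= 5: G-Z =  7 → H
  i= 6: F-I = 23 → X
  i= 7: K-T = 17 → R
  i= 8: Z-H = 18 → S
  i= 9: T-M =  7 → H
  i=10: K-N = 23 → X
  i=11: Z-I = 17 → R
  shifts repeat with period 4: SHXR

SHXR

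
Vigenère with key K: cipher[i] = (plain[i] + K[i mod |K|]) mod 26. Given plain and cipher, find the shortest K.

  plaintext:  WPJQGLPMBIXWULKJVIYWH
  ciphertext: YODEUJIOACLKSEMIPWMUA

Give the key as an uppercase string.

CZUOOYT

  i= 0: Y-W =  2 → C
  i= 1: O-P = 25 → Z
  i= 2: D-J = 20 → U
  i= 3: E-Q = 14 → O
  i= 4: U-G = 14 → O
  i= 5: J-L = 24 → Y
  i= 6: I-P = 19 → T
  i= 7: O-M =  2 → C
  i= 8: A-B = 25 → Z
  i= 9: C-I = 20 → U
  i=10: L-X = 14 → O
  i=11: K-W = 14 → O
  i=12: S-U = 24 → Y
  i=13: E-L = 19 → T
  i=14: M-K =  2 → C
  i=15: I-J = 25 → Z
  i=16: P-V = 20 → U
  i=17: W-I = 14 → O
  i=18: M-Y = 14 → O
  i=19: U-W = 24 → Y
  i=20: A-H = 19 → T
  shifts repeat with period 7: CZUOOYT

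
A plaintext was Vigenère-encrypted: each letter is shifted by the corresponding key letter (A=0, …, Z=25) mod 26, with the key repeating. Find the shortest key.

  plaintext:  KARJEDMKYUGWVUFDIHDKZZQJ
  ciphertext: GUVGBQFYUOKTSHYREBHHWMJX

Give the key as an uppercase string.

WUEXXNTO

  i= 0: G-K = 22 → W
  i= 1: U-A = 20 → U
  i= 2: V-R =  4 → E
  i= 3: G-J = 23 → X
  i= 4: B-E = 23 → X
  i= 5: Q-D = 13 → N
  i= 6: F-M = 19 → T
  i= 7: Y-K = 14 → O
  i= 8: U-Y = 22 → W
  i= 9: O-U = 20 → U
  i=10: K-G =  4 → E
  i=11: T-W = 23 → X
  i=12: S-V = 23 → X
  i=13: H-U = 13 → N
  i=14: Y-F = 19 → T
  i=15: R-D = 14 → O
  i=16: E-I = 22 → W
  i=17: B-H = 20 → U
  i=18: H-D =  4 → E
  i=19: H-K = 23 → X
  i=20: W-Z = 23 → X
  i=21: M-Z = 13 → N
  i=22: J-Q = 19 → T
  i=23: X-J = 14 → O
  shifts repeat with period 8: WUEXXNTO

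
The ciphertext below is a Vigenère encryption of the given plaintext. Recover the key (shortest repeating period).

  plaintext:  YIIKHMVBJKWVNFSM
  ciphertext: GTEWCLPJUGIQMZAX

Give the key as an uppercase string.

  i= 0: G-Y =  8 → I
  i= 1: T-I = 11 → L
  i= 2: E-I = 22 → W
  i= 3: W-K = 12 → M
  i= 4: C-H = 21 → V
  i= 5: L-M = 25 → Z
  i= 6: P-V = 20 → U
  i= 7: J-B =  8 → I
  i= 8: U-J = 11 → L
  i= 9: G-K = 22 → W
  i=10: I-W = 12 → M
  i=11: Q-V = 21 → V
  i=12: M-N = 25 → Z
  i=13: Z-F = 20 → U
  i=14: A-S =  8 → I
  i=15: X-M = 11 → L
  shifts repeat with period 7: ILWMVZU

ILWMVZU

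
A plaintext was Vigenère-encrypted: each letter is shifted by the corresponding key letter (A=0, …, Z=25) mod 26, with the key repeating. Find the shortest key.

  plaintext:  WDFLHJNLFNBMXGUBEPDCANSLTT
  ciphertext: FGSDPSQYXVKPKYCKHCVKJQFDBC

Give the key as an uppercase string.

  i= 0: F-W =  9 → J
  i= 1: G-D =  3 → D
  i= 2: S-F = 13 → N
  i= 3: D-L = 18 → S
  i= 4: P-H =  8 → I
  i= 5: S-J =  9 → J
  i= 6: Q-N =  3 → D
  i= 7: Y-L = 13 → N
  i= 8: X-F = 18 → S
  i= 9: V-N =  8 → I
  i=10: K-B =  9 → J
  i=11: P-M =  3 → D
  i=12: K-X = 13 → N
  i=13: Y-G = 18 → S
  i=14: C-U =  8 → I
  i=15: K-B =  9 → J
  i=16: H-E =  3 → D
  i=17: C-P = 13 → N
  i=18: V-D = 18 → S
  i=19: K-C =  8 → I
  i=20: J-A =  9 → J
  i=21: Q-N =  3 → D
  i=22: F-S = 13 → N
  i=23: D-L = 18 → S
  i=24: B-T =  8 → I
  i=25: C-T =  9 → J
  shifts repeat with period 5: JDNSI

JDNSI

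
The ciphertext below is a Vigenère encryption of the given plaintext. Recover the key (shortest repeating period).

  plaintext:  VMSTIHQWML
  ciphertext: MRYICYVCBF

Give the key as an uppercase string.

RFGPU

  i= 0: M-V = 17 → R
  i= 1: R-M =  5 → F
  i= 2: Y-S =  6 → G
  i= 3: I-T = 15 → P
  i= 4: C-I = 20 → U
  i= 5: Y-H = 17 → R
  i= 6: V-Q =  5 → F
  i= 7: C-W =  6 → G
  i= 8: B-M = 15 → P
  i= 9: F-L = 20 → U
  shifts repeat with period 5: RFGPU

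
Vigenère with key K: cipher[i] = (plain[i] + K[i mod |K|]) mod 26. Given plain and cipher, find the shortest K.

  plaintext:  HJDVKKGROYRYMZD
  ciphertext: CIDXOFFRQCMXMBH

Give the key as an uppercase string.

VZACE

  i= 0: C-H = 21 → V
  i= 1: I-J = 25 → Z
  i= 2: D-D =  0 → A
  i= 3: X-V =  2 → C
  i= 4: O-K =  4 → E
  i= 5: F-K = 21 → V
  i= 6: F-G = 25 → Z
  i= 7: R-R =  0 → A
  i= 8: Q-O =  2 → C
  i= 9: C-Y =  4 → E
  i=10: M-R = 21 → V
  i=11: X-Y = 25 → Z
  i=12: M-M =  0 → A
  i=13: B-Z =  2 → C
  i=14: H-D =  4 → E
  shifts repeat with period 5: VZACE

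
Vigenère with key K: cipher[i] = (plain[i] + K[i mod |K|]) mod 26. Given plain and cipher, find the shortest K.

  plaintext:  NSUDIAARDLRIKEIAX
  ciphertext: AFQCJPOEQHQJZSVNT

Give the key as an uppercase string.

NNWZBPO

  i= 0: A-N = 13 → N
  i= 1: F-S = 13 → N
  i= 2: Q-U = 22 → W
  i= 3: C-D = 25 → Z
  i= 4: J-I =  1 → B
  i= 5: P-A = 15 → P
  i= 6: O-A = 14 → O
  i= 7: E-R = 13 → N
  i= 8: Q-D = 13 → N
  i= 9: H-L = 22 → W
  i=10: Q-R = 25 → Z
  i=11: J-I =  1 → B
  i=12: Z-K = 15 → P
  i=13: S-E = 14 → O
  i=14: V-I = 13 → N
  i=15: N-A = 13 → N
  i=16: T-X = 22 → W
  shifts repeat with period 7: NNWZBPO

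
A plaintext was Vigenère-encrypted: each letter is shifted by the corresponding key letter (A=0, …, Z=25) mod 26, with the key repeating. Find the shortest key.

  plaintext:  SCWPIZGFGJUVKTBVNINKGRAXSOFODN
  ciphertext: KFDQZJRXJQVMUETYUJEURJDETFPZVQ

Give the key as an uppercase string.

SDHBRKL

  i= 0: K-S = 18 → S
  i= 1: F-C =  3 → D
  i= 2: D-W =  7 → H
  i= 3: Q-P =  1 → B
  i= 4: Z-I = 17 → R
  i= 5: J-Z = 10 → K
  i= 6: R-G = 11 → L
  i= 7: X-F = 18 → S
  i= 8: J-G =  3 → D
  i= 9: Q-J =  7 → H
  i=10: V-U =  1 → B
  i=11: M-V = 17 → R
  i=12: U-K = 10 → K
  i=13: E-T = 11 → L
  i=14: T-B = 18 → S
  i=15: Y-V =  3 → D
  i=16: U-N =  7 → H
  i=17: J-I =  1 → B
  i=18: E-N = 17 → R
  i=19: U-K = 10 → K
  i=20: R-G = 11 → L
  i=21: J-R = 18 → S
  i=22: D-A =  3 → D
  i=23: E-X =  7 → H
  i=24: T-S =  1 → B
  i=25: F-O = 17 → R
  i=26: P-F = 10 → K
  i=27: Z-O = 11 → L
  i=28: V-D = 18 → S
  i=29: Q-N =  3 → D
  shifts repeat with period 7: SDHBRKL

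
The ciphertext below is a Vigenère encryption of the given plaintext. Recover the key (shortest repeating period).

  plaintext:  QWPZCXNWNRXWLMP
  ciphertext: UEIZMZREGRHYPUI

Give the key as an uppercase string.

  i= 0: U-Q =  4 → E
  i= 1: E-W =  8 → I
  i= 2: I-P = 19 → T
  i= 3: Z-Z =  0 → A
  i= 4: M-C = 10 → K
  i= 5: Z-X =  2 → C
  i= 6: R-N =  4 → E
  i= 7: E-W =  8 → I
  i= 8: G-N = 19 → T
  i= 9: R-R =  0 → A
  i=10: H-X = 10 → K
  i=11: Y-W =  2 → C
  i=12: P-L =  4 → E
  i=13: U-M =  8 → I
  i=14: I-P = 19 → T
  shifts repeat with period 6: EITAKC

EITAKC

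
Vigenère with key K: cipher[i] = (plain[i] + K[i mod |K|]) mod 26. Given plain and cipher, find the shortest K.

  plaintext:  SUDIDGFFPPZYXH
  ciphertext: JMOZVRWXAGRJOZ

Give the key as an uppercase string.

RSL

  i= 0: J-S = 17 → R
  i= 1: M-U = 18 → S
  i= 2: O-D = 11 → L
  i= 3: Z-I = 17 → R
  i= 4: V-D = 18 → S
  i= 5: R-G = 11 → L
  i= 6: W-F = 17 → R
  i= 7: X-F = 18 → S
  i= 8: A-P = 11 → L
  i= 9: G-P = 17 → R
  i=10: R-Z = 18 → S
  i=11: J-Y = 11 → L
  i=12: O-X = 17 → R
  i=13: Z-H = 18 → S
  shifts repeat with period 3: RSL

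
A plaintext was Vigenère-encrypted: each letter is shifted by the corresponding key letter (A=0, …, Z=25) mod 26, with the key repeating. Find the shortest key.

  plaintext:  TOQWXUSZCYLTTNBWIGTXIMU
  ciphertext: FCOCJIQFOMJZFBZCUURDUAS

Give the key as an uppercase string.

MOYG

  i= 0: F-T = 12 → M
  i= 1: C-O = 14 → O
  i= 2: O-Q = 24 → Y
  i= 3: C-W =  6 → G
  i= 4: J-X = 12 → M
  i= 5: I-U = 14 → O
  i= 6: Q-S = 24 → Y
  i= 7: F-Z =  6 → G
  i= 8: O-C = 12 → M
  i= 9: M-Y = 14 → O
  i=10: J-L = 24 → Y
  i=11: Z-T =  6 → G
  i=12: F-T = 12 → M
  i=13: B-N = 14 → O
  i=14: Z-B = 24 → Y
  i=15: C-W =  6 → G
  i=16: U-I = 12 → M
  i=17: U-G = 14 → O
  i=18: R-T = 24 → Y
  i=19: D-X =  6 → G
  i=20: U-I = 12 → M
  i=21: A-M = 14 → O
  i=22: S-U = 24 → Y
  shifts repeat with period 4: MOYG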